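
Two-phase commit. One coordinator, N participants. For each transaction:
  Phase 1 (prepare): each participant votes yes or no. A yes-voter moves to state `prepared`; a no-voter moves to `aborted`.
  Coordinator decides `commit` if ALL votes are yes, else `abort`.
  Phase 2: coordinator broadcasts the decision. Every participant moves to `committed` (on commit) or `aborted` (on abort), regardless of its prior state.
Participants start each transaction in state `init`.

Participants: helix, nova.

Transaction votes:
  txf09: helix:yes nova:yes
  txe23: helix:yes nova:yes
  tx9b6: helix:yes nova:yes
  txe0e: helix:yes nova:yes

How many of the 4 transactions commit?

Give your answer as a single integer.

Answer: 4

Derivation:
txf09: all yes -> commit (commits=1)
txe23: all yes -> commit (commits=2)
tx9b6: all yes -> commit (commits=3)
txe0e: all yes -> commit (commits=4)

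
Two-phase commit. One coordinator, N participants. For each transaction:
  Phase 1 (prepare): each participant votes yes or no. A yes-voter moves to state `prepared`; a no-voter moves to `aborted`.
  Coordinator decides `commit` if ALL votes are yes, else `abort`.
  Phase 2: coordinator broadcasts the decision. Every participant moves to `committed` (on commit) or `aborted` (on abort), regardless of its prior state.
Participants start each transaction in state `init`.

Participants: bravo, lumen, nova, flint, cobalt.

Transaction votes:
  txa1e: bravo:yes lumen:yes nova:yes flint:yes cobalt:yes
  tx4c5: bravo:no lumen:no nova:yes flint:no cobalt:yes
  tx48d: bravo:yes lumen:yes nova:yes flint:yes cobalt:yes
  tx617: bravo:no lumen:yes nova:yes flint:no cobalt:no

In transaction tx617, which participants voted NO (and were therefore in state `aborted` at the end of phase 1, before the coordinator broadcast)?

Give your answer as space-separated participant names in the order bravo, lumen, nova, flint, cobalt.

Answer: bravo flint cobalt

Derivation:
Txn tx617 phase 1: bravo no -> aborted; lumen yes -> prepared; nova yes -> prepared; flint no -> aborted; cobalt no -> aborted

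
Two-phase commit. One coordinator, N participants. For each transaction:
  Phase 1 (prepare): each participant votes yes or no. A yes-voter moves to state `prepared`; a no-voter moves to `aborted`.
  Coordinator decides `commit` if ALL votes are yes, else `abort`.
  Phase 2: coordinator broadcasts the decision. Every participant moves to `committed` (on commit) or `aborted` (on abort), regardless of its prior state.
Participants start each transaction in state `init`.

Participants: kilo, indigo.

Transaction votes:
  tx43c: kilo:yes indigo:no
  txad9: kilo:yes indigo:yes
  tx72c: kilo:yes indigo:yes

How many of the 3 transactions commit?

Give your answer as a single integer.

tx43c: no from indigo -> abort (commits=0)
txad9: all yes -> commit (commits=1)
tx72c: all yes -> commit (commits=2)

Answer: 2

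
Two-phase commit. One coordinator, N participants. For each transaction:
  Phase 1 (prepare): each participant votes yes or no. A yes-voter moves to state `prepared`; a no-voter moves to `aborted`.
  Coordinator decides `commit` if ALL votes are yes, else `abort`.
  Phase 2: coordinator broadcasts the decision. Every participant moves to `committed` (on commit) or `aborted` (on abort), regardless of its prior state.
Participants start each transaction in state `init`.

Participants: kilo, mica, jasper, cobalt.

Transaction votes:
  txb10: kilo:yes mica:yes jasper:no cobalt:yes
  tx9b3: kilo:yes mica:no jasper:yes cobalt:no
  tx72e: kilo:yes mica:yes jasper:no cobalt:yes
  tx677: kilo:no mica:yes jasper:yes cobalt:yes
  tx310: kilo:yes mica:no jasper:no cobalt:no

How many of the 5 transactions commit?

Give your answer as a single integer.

txb10: no from jasper -> abort (commits=0)
tx9b3: no from mica, cobalt -> abort (commits=0)
tx72e: no from jasper -> abort (commits=0)
tx677: no from kilo -> abort (commits=0)
tx310: no from mica, jasper, cobalt -> abort (commits=0)

Answer: 0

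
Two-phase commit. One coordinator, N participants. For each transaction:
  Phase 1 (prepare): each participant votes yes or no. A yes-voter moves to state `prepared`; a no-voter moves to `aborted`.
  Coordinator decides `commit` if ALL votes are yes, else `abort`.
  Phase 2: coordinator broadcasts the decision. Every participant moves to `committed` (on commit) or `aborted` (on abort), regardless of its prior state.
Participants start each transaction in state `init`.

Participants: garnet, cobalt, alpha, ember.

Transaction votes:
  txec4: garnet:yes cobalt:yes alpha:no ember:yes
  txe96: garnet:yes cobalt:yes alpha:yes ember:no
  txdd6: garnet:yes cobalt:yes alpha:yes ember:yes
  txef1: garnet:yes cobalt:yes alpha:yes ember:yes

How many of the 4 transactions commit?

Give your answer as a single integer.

txec4: no from alpha -> abort (commits=0)
txe96: no from ember -> abort (commits=0)
txdd6: all yes -> commit (commits=1)
txef1: all yes -> commit (commits=2)

Answer: 2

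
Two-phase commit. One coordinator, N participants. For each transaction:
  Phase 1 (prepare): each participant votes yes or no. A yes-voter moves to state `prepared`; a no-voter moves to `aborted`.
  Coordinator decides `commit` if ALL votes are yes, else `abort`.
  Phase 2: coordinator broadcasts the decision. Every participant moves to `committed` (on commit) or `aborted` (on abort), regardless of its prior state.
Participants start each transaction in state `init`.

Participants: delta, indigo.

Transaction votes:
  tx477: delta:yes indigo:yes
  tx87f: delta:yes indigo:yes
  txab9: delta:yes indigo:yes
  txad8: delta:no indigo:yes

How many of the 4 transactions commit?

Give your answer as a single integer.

tx477: all yes -> commit (commits=1)
tx87f: all yes -> commit (commits=2)
txab9: all yes -> commit (commits=3)
txad8: no from delta -> abort (commits=3)

Answer: 3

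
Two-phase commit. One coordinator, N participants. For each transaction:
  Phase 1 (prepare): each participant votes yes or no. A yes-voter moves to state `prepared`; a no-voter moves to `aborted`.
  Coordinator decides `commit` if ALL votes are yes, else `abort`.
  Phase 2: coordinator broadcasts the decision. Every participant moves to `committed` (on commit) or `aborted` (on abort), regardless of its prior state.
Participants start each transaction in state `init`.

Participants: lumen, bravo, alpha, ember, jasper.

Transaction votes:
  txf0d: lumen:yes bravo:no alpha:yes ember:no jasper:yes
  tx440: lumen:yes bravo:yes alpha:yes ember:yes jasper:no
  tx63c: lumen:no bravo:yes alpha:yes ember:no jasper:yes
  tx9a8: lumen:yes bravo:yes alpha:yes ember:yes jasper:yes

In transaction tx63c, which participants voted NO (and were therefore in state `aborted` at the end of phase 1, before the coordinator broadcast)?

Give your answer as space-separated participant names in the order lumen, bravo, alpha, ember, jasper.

Answer: lumen ember

Derivation:
Txn tx63c phase 1: lumen no -> aborted; bravo yes -> prepared; alpha yes -> prepared; ember no -> aborted; jasper yes -> prepared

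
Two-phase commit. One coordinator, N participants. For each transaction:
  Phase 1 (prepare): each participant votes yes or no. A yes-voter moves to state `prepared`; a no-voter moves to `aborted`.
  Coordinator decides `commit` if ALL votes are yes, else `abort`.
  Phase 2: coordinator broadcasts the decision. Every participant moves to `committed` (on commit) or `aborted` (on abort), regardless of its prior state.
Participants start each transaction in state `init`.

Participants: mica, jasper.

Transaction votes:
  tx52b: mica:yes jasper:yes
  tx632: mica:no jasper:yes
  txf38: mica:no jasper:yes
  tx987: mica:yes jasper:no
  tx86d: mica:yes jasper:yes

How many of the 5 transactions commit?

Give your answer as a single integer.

tx52b: all yes -> commit (commits=1)
tx632: no from mica -> abort (commits=1)
txf38: no from mica -> abort (commits=1)
tx987: no from jasper -> abort (commits=1)
tx86d: all yes -> commit (commits=2)

Answer: 2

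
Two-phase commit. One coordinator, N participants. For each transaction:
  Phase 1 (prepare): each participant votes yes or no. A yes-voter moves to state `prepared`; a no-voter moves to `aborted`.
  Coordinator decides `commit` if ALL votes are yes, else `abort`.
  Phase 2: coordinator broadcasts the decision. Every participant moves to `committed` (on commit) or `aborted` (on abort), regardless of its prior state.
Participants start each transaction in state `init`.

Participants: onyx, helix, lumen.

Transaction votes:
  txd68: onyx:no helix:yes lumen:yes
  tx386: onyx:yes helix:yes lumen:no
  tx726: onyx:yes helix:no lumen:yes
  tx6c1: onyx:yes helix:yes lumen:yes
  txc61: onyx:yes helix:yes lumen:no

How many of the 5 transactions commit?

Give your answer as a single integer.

Answer: 1

Derivation:
txd68: no from onyx -> abort (commits=0)
tx386: no from lumen -> abort (commits=0)
tx726: no from helix -> abort (commits=0)
tx6c1: all yes -> commit (commits=1)
txc61: no from lumen -> abort (commits=1)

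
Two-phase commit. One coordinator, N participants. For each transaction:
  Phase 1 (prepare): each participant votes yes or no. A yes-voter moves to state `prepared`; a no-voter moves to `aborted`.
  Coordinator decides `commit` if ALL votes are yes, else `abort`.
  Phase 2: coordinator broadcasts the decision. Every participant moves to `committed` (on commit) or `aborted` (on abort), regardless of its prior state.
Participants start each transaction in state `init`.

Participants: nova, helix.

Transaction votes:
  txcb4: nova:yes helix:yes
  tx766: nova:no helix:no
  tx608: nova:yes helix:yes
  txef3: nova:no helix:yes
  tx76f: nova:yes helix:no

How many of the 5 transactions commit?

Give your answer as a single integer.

txcb4: all yes -> commit (commits=1)
tx766: no from nova, helix -> abort (commits=1)
tx608: all yes -> commit (commits=2)
txef3: no from nova -> abort (commits=2)
tx76f: no from helix -> abort (commits=2)

Answer: 2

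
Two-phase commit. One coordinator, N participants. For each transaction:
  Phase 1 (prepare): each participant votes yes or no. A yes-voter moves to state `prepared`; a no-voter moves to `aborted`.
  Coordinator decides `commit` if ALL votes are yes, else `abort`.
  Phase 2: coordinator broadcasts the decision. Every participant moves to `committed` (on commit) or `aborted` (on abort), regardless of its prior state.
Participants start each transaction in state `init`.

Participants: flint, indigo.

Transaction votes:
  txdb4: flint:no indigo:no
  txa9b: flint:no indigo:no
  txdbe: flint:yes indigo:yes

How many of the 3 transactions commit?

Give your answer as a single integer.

txdb4: no from flint, indigo -> abort (commits=0)
txa9b: no from flint, indigo -> abort (commits=0)
txdbe: all yes -> commit (commits=1)

Answer: 1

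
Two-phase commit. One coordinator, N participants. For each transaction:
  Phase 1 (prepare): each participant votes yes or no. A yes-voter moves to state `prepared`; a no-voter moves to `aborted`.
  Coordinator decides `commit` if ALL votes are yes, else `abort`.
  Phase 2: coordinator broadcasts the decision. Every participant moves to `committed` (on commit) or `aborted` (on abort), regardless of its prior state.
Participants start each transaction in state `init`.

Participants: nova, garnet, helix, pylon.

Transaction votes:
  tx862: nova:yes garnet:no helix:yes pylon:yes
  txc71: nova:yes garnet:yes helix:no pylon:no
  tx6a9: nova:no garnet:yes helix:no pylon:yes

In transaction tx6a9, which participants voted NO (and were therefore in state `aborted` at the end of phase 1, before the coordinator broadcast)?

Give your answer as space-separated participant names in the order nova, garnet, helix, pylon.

Txn tx6a9 phase 1: nova no -> aborted; garnet yes -> prepared; helix no -> aborted; pylon yes -> prepared

Answer: nova helix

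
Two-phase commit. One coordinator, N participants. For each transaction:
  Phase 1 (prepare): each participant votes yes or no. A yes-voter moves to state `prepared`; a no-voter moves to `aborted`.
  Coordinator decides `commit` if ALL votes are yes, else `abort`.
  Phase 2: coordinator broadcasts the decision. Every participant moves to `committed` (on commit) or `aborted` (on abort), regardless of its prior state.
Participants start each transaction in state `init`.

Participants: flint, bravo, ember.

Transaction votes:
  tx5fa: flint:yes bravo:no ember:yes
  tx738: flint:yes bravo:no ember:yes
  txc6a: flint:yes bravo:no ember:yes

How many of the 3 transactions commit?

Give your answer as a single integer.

tx5fa: no from bravo -> abort (commits=0)
tx738: no from bravo -> abort (commits=0)
txc6a: no from bravo -> abort (commits=0)

Answer: 0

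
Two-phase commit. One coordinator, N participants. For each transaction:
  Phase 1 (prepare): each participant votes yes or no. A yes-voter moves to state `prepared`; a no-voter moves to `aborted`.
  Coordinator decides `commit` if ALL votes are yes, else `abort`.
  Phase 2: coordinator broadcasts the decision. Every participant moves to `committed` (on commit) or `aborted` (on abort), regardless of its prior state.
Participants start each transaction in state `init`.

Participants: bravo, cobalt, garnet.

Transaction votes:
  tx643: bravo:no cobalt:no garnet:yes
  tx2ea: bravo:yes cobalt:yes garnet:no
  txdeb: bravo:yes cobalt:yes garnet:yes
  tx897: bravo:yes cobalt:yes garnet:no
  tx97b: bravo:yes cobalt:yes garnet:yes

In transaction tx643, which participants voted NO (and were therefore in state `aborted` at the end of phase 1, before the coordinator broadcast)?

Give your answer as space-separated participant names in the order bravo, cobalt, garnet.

Txn tx643 phase 1: bravo no -> aborted; cobalt no -> aborted; garnet yes -> prepared

Answer: bravo cobalt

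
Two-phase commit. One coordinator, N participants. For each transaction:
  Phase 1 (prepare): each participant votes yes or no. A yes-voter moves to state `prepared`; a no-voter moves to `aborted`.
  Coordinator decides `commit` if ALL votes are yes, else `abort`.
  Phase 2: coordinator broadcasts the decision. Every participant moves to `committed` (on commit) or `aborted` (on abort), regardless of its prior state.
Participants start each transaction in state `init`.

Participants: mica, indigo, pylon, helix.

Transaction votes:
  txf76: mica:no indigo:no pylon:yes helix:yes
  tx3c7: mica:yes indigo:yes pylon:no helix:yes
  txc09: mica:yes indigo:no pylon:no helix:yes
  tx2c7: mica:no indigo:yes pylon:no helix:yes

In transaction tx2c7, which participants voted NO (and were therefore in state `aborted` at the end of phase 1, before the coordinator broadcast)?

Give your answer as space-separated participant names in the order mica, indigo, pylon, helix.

Answer: mica pylon

Derivation:
Txn tx2c7 phase 1: mica no -> aborted; indigo yes -> prepared; pylon no -> aborted; helix yes -> prepared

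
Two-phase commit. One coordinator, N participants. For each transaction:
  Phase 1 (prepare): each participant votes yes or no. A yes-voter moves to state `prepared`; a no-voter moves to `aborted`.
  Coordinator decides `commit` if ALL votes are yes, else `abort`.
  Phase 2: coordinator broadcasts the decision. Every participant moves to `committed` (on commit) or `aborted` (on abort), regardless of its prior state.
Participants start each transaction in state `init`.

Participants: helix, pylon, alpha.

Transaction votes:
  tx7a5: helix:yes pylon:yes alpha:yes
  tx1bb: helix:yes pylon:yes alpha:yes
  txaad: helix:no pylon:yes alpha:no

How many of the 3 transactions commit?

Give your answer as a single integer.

tx7a5: all yes -> commit (commits=1)
tx1bb: all yes -> commit (commits=2)
txaad: no from helix, alpha -> abort (commits=2)

Answer: 2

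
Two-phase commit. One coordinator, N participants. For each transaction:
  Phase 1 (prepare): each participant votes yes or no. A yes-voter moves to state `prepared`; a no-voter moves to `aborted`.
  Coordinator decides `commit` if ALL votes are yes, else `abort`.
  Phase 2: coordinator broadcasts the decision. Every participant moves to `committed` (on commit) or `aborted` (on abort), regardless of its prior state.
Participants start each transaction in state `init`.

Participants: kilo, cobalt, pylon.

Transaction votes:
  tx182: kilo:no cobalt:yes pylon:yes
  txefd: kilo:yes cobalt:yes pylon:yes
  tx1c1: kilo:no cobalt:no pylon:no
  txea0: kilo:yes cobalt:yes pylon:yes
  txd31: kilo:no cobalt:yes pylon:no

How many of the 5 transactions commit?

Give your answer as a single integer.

tx182: no from kilo -> abort (commits=0)
txefd: all yes -> commit (commits=1)
tx1c1: no from kilo, cobalt, pylon -> abort (commits=1)
txea0: all yes -> commit (commits=2)
txd31: no from kilo, pylon -> abort (commits=2)

Answer: 2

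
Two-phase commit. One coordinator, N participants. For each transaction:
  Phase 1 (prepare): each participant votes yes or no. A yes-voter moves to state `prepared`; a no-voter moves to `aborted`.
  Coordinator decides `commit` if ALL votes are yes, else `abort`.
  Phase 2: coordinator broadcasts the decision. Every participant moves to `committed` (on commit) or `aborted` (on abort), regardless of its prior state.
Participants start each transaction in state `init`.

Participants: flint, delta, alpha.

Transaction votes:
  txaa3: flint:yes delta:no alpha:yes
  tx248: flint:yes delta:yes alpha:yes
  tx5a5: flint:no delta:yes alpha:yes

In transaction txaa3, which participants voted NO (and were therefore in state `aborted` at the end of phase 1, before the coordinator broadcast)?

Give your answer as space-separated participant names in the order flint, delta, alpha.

Txn txaa3 phase 1: flint yes -> prepared; delta no -> aborted; alpha yes -> prepared

Answer: delta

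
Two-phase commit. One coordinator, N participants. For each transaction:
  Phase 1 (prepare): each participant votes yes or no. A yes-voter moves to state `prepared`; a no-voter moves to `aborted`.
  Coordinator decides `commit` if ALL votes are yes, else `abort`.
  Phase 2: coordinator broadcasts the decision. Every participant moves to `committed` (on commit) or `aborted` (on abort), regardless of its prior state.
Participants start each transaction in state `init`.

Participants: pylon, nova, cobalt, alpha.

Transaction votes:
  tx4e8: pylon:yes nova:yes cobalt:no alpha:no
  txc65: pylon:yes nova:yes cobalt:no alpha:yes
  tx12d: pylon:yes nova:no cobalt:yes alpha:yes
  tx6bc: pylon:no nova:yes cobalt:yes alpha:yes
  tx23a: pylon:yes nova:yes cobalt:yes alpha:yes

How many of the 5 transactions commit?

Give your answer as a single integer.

tx4e8: no from cobalt, alpha -> abort (commits=0)
txc65: no from cobalt -> abort (commits=0)
tx12d: no from nova -> abort (commits=0)
tx6bc: no from pylon -> abort (commits=0)
tx23a: all yes -> commit (commits=1)

Answer: 1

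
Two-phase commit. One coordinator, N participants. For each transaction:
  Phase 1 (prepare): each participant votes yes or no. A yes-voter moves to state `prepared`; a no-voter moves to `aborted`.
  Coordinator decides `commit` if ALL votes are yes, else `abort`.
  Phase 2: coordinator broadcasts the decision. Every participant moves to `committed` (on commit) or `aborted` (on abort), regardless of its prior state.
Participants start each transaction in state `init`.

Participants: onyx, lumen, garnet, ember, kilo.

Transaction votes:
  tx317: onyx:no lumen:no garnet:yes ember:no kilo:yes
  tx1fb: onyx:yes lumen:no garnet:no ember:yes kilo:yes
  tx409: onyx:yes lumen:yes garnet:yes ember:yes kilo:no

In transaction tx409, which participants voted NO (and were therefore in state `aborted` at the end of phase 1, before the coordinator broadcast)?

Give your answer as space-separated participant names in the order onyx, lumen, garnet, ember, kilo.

Txn tx409 phase 1: onyx yes -> prepared; lumen yes -> prepared; garnet yes -> prepared; ember yes -> prepared; kilo no -> aborted

Answer: kilo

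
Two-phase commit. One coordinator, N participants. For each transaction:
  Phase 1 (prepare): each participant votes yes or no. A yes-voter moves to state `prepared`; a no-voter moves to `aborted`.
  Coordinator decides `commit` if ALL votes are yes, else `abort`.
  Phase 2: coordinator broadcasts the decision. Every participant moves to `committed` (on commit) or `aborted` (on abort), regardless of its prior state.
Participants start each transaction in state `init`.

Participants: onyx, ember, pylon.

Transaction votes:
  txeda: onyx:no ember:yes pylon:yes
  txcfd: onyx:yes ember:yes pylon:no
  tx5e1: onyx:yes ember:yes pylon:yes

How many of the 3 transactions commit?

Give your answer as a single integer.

Answer: 1

Derivation:
txeda: no from onyx -> abort (commits=0)
txcfd: no from pylon -> abort (commits=0)
tx5e1: all yes -> commit (commits=1)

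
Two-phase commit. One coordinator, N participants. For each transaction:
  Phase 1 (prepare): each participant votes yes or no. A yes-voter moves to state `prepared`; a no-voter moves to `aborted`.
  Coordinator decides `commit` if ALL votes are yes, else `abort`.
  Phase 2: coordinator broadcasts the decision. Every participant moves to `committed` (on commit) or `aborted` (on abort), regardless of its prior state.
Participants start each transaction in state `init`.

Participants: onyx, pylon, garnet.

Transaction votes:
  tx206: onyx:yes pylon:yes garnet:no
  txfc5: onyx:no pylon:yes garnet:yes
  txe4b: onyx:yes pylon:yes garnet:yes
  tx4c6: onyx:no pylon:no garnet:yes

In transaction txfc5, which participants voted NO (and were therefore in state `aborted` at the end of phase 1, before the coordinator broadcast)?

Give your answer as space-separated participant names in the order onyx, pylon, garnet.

Txn txfc5 phase 1: onyx no -> aborted; pylon yes -> prepared; garnet yes -> prepared

Answer: onyx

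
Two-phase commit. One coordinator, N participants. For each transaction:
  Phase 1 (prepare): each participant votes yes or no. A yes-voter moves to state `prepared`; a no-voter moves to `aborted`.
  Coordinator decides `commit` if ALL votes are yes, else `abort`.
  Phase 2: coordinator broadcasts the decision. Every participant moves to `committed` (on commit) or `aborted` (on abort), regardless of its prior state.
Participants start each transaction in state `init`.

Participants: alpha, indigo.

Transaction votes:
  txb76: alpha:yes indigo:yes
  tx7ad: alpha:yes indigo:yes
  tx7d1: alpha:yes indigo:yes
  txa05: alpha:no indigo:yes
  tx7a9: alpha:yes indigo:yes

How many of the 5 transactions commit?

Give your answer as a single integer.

Answer: 4

Derivation:
txb76: all yes -> commit (commits=1)
tx7ad: all yes -> commit (commits=2)
tx7d1: all yes -> commit (commits=3)
txa05: no from alpha -> abort (commits=3)
tx7a9: all yes -> commit (commits=4)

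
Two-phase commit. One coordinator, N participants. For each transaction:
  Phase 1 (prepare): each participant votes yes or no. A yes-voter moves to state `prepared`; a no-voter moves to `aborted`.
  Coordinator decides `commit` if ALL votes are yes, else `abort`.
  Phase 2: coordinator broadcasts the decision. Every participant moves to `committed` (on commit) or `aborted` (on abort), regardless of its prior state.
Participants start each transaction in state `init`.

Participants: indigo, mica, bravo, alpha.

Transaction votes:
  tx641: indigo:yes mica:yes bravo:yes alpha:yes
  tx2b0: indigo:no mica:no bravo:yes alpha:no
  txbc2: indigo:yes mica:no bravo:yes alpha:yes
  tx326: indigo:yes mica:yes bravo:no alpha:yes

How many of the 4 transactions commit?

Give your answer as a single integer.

tx641: all yes -> commit (commits=1)
tx2b0: no from indigo, mica, alpha -> abort (commits=1)
txbc2: no from mica -> abort (commits=1)
tx326: no from bravo -> abort (commits=1)

Answer: 1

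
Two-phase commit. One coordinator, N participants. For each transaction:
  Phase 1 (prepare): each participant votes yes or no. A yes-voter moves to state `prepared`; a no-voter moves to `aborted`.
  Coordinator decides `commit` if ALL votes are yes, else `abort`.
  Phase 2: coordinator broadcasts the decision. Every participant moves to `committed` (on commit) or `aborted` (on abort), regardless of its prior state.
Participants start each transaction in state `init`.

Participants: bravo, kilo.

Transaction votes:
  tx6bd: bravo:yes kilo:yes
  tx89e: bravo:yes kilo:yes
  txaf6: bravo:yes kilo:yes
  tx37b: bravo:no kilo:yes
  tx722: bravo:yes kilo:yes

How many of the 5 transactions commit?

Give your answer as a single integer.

Answer: 4

Derivation:
tx6bd: all yes -> commit (commits=1)
tx89e: all yes -> commit (commits=2)
txaf6: all yes -> commit (commits=3)
tx37b: no from bravo -> abort (commits=3)
tx722: all yes -> commit (commits=4)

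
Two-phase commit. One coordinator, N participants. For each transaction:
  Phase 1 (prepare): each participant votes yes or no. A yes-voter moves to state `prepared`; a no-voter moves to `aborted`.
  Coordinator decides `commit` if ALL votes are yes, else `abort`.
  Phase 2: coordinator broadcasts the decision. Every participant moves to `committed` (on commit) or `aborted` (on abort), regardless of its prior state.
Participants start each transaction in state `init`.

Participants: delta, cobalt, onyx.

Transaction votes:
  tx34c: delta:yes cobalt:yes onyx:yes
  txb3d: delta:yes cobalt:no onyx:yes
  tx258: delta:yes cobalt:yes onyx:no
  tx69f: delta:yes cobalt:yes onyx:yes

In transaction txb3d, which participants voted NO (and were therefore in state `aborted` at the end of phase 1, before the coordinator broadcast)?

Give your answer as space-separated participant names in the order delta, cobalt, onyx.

Answer: cobalt

Derivation:
Txn txb3d phase 1: delta yes -> prepared; cobalt no -> aborted; onyx yes -> prepared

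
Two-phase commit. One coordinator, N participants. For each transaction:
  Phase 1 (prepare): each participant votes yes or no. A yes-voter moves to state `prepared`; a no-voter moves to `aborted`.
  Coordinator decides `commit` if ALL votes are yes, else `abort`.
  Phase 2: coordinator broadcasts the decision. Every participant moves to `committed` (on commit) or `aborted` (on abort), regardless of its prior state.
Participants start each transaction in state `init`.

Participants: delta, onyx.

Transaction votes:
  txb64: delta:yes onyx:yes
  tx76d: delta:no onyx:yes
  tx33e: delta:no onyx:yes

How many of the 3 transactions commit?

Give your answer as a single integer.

Answer: 1

Derivation:
txb64: all yes -> commit (commits=1)
tx76d: no from delta -> abort (commits=1)
tx33e: no from delta -> abort (commits=1)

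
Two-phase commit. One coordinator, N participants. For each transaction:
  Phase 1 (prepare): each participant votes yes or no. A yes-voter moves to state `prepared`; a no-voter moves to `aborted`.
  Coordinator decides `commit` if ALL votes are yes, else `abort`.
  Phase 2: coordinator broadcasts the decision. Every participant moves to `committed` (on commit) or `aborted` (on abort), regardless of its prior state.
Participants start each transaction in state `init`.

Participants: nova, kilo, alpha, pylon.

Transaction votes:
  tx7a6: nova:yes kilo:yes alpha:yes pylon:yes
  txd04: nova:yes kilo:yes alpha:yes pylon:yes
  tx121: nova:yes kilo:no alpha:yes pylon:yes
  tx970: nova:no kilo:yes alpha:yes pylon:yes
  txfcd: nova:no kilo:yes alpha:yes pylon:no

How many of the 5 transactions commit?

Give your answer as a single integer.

Answer: 2

Derivation:
tx7a6: all yes -> commit (commits=1)
txd04: all yes -> commit (commits=2)
tx121: no from kilo -> abort (commits=2)
tx970: no from nova -> abort (commits=2)
txfcd: no from nova, pylon -> abort (commits=2)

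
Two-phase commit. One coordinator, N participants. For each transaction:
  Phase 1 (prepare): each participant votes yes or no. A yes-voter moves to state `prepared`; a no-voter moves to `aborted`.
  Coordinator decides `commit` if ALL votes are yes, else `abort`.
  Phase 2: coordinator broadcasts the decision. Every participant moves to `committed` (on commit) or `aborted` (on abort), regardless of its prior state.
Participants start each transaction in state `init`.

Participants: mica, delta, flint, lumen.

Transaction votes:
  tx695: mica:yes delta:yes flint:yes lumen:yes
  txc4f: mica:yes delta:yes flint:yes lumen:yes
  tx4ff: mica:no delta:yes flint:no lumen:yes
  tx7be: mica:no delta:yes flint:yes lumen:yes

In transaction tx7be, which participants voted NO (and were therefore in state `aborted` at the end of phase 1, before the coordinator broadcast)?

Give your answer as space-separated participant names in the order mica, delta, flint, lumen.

Answer: mica

Derivation:
Txn tx7be phase 1: mica no -> aborted; delta yes -> prepared; flint yes -> prepared; lumen yes -> prepared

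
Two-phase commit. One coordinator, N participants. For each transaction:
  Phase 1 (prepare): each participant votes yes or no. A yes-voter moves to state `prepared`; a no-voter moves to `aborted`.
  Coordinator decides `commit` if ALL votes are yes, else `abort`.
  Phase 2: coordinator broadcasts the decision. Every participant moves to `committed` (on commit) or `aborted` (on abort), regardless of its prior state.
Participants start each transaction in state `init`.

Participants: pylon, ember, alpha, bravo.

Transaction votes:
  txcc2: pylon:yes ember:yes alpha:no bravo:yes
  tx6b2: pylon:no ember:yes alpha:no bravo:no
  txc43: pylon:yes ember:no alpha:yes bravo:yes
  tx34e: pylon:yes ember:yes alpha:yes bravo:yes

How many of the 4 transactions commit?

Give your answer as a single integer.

txcc2: no from alpha -> abort (commits=0)
tx6b2: no from pylon, alpha, bravo -> abort (commits=0)
txc43: no from ember -> abort (commits=0)
tx34e: all yes -> commit (commits=1)

Answer: 1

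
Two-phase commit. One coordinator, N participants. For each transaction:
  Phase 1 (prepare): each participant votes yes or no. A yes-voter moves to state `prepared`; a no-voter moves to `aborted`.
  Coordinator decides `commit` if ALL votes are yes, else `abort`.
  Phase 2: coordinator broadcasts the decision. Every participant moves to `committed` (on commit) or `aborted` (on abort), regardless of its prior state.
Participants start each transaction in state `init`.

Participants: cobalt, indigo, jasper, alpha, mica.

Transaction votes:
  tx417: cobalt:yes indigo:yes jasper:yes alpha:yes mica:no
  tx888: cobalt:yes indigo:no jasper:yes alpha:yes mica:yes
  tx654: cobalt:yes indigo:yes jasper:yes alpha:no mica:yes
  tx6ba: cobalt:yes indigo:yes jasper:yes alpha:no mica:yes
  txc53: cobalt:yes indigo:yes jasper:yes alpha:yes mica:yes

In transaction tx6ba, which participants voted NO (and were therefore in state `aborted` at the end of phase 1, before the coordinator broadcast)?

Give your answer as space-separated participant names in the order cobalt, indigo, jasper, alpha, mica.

Answer: alpha

Derivation:
Txn tx6ba phase 1: cobalt yes -> prepared; indigo yes -> prepared; jasper yes -> prepared; alpha no -> aborted; mica yes -> prepared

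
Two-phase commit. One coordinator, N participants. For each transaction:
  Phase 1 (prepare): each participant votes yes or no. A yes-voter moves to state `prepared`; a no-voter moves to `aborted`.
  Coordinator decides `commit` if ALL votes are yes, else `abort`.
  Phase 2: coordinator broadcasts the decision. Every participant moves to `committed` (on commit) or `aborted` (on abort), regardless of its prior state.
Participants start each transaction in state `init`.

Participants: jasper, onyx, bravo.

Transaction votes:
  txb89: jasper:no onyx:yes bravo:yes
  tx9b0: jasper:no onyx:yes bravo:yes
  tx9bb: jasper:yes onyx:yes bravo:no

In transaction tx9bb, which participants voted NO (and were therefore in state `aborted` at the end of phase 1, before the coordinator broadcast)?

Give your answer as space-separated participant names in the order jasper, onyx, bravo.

Txn tx9bb phase 1: jasper yes -> prepared; onyx yes -> prepared; bravo no -> aborted

Answer: bravo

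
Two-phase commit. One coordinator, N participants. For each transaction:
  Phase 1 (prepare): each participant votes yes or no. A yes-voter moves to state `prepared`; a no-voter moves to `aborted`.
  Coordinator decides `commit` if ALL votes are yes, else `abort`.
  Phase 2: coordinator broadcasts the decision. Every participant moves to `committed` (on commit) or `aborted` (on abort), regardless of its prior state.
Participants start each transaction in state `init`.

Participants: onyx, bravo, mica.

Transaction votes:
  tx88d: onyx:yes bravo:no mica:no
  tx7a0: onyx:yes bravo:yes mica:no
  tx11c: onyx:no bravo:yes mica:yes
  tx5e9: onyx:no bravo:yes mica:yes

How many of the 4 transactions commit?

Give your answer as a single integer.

Answer: 0

Derivation:
tx88d: no from bravo, mica -> abort (commits=0)
tx7a0: no from mica -> abort (commits=0)
tx11c: no from onyx -> abort (commits=0)
tx5e9: no from onyx -> abort (commits=0)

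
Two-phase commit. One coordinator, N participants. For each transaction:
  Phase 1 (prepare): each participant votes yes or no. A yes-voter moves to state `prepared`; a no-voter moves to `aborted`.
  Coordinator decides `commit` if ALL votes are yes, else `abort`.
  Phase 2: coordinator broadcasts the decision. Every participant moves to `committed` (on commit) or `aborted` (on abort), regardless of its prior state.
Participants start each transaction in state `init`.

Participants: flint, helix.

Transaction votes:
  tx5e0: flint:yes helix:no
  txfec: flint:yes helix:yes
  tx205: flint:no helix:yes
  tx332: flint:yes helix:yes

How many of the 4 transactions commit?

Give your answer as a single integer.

Answer: 2

Derivation:
tx5e0: no from helix -> abort (commits=0)
txfec: all yes -> commit (commits=1)
tx205: no from flint -> abort (commits=1)
tx332: all yes -> commit (commits=2)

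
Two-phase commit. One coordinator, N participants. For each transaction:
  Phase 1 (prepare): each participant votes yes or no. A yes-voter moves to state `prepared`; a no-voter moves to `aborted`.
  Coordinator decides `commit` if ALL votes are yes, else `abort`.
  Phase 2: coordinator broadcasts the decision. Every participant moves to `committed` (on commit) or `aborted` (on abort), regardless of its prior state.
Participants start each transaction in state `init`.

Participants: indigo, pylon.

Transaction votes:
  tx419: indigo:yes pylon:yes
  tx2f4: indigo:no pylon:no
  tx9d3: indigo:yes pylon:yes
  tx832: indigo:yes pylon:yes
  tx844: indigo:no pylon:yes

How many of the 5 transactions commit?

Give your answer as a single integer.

tx419: all yes -> commit (commits=1)
tx2f4: no from indigo, pylon -> abort (commits=1)
tx9d3: all yes -> commit (commits=2)
tx832: all yes -> commit (commits=3)
tx844: no from indigo -> abort (commits=3)

Answer: 3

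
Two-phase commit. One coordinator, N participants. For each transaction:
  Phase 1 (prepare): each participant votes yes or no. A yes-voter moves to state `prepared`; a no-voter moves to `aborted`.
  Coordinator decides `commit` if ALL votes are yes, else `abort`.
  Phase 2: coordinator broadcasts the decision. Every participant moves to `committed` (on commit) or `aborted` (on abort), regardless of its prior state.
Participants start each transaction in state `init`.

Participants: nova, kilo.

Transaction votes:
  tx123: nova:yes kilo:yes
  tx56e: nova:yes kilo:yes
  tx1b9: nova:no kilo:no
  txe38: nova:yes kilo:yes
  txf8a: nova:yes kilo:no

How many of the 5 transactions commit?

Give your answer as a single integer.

tx123: all yes -> commit (commits=1)
tx56e: all yes -> commit (commits=2)
tx1b9: no from nova, kilo -> abort (commits=2)
txe38: all yes -> commit (commits=3)
txf8a: no from kilo -> abort (commits=3)

Answer: 3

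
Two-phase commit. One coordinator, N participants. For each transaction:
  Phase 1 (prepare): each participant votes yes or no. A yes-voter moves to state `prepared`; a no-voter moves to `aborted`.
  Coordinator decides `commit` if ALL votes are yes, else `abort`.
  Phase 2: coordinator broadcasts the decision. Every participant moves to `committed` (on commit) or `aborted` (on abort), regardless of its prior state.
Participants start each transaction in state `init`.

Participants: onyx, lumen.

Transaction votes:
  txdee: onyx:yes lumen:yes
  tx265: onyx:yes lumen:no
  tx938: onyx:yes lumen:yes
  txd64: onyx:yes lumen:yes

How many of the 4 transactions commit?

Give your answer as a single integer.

txdee: all yes -> commit (commits=1)
tx265: no from lumen -> abort (commits=1)
tx938: all yes -> commit (commits=2)
txd64: all yes -> commit (commits=3)

Answer: 3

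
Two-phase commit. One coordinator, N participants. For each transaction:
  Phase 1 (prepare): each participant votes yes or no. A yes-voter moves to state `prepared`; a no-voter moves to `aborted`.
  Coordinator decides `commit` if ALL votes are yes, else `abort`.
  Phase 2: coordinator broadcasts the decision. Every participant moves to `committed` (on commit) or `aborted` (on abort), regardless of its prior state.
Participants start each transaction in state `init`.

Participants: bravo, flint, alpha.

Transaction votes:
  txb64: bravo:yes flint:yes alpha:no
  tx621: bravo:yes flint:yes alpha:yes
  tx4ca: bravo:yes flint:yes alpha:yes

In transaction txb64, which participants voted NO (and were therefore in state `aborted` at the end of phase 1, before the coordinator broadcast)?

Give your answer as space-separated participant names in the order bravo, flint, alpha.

Answer: alpha

Derivation:
Txn txb64 phase 1: bravo yes -> prepared; flint yes -> prepared; alpha no -> aborted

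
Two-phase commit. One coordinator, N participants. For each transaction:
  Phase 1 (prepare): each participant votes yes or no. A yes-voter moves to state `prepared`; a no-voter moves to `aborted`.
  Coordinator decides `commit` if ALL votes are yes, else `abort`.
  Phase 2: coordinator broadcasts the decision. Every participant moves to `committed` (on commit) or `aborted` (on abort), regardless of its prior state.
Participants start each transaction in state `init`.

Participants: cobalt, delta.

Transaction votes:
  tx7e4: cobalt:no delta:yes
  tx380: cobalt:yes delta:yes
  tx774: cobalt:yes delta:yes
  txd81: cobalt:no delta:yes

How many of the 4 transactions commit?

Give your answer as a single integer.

Answer: 2

Derivation:
tx7e4: no from cobalt -> abort (commits=0)
tx380: all yes -> commit (commits=1)
tx774: all yes -> commit (commits=2)
txd81: no from cobalt -> abort (commits=2)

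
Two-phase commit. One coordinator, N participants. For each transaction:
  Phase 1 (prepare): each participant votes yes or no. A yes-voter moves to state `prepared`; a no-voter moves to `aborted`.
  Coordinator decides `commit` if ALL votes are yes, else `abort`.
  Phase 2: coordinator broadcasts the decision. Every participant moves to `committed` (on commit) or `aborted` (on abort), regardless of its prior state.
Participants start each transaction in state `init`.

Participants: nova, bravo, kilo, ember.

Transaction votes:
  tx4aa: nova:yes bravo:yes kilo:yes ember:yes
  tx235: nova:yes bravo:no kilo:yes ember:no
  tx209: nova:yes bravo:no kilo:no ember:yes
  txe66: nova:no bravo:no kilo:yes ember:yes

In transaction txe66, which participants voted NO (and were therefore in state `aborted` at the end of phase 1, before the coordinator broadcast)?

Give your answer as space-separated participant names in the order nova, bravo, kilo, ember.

Answer: nova bravo

Derivation:
Txn txe66 phase 1: nova no -> aborted; bravo no -> aborted; kilo yes -> prepared; ember yes -> prepared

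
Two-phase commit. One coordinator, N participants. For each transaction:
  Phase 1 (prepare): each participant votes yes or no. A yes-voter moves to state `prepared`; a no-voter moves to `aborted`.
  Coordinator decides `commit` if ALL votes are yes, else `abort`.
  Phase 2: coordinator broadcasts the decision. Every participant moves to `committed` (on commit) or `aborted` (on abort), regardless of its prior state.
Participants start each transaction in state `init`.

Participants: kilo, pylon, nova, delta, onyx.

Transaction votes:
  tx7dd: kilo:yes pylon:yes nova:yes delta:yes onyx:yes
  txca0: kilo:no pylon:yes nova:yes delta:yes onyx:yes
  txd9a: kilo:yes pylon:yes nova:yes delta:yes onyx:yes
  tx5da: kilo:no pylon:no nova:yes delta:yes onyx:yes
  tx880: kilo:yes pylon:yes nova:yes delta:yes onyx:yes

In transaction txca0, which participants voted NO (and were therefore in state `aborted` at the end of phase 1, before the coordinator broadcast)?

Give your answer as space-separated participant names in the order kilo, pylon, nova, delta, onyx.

Txn txca0 phase 1: kilo no -> aborted; pylon yes -> prepared; nova yes -> prepared; delta yes -> prepared; onyx yes -> prepared

Answer: kilo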